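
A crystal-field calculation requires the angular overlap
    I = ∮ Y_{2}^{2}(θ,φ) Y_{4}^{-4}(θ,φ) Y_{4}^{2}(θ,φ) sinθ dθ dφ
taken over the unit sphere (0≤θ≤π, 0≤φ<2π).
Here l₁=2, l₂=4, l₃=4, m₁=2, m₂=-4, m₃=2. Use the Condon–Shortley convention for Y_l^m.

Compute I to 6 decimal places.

Rules hold: Σm=0, L=10 even, 2≤4≤6.
N = 5·9·9 = 405
Δ = 2!·2!·6!/11! = 1/13860
Racah Σ t=0..2: t=0:+1/192 t=1:−1/36 t=2:+1/192 = -5/288
⇒ 3j(2 4 4; 0 0 0)² = 20/693, sgn -1
Racah Σ t=0..0: t=0:+1/2880 = 1/2880
⇒ 3j(2 4 4; 2 -4 2)² = 2/165, sgn +1
4πI² = N·(3j₀)²·(3jₘ)² = 120/847
I = -1·√(0.141677/4π) = -0.10618031

-0.106180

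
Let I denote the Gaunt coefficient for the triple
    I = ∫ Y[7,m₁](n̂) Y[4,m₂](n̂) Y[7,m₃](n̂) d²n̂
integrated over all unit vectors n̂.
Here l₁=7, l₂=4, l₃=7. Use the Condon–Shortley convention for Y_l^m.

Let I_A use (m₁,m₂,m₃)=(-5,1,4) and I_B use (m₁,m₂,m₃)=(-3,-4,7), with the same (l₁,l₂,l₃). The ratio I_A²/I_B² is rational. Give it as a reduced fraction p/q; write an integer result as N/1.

891/1274

Shared (l₁,l₂,l₃)=(7,4,7): N and (l;000)² cancel in I_A²/I_B².
A: Δ = 4!·10!·4!/19! = 1/58198140; Racah Σ t=2..4: t=2:+1/87091200 t=3:−1/8709120 t=4:+1/11612160 = -1/58060800; ⇒ 3j(7 4 7; -5 1 4)² = 99/117572, sgn +1
B: Δ = 4!·10!·4!/19! = 1/58198140; Racah Σ t=0..0: t=0:+1/2090188800 = 1/2090188800; ⇒ 3j(7 4 7; -3 -4 7)² = 7/5814, sgn +1
I_A²/I_B² = (99/117572)/(7/5814) = 891/1274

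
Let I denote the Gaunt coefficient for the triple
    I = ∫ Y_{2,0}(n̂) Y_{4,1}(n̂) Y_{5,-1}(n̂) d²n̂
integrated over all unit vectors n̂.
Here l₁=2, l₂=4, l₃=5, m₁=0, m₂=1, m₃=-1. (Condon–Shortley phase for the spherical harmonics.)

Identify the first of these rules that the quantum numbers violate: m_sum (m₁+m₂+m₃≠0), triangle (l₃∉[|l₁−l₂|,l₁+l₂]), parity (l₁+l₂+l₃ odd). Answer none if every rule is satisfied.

m₁+m₂+m₃ = 0 + 1 − 1 = 0  ✓
triangle: |2−4|=2 ≤ l₃=5 ≤ 2+4=6  ✓
parity: l₁+l₂+l₃ = 11 is odd  ✗

parity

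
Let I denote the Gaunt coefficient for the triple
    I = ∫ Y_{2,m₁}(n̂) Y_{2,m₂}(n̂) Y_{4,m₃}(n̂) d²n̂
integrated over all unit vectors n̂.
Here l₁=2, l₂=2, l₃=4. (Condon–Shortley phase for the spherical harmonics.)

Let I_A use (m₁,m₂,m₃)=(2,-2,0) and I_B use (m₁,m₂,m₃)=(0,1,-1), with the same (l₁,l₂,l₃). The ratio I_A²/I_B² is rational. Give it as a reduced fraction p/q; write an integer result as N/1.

Shared (l₁,l₂,l₃)=(2,2,4): N and (l;000)² cancel in I_A²/I_B².
A: Δ = 0!·4!·4!/9! = 1/630; Racah Σ t=0..0: t=0:+1/576 = 1/576; ⇒ 3j(2 2 4; 2 -2 0)² = 1/630, sgn +1
B: Δ = 0!·4!·4!/9! = 1/630; Racah Σ t=0..0: t=0:+1/24 = 1/24; ⇒ 3j(2 2 4; 0 1 -1)² = 1/21, sgn -1
I_A²/I_B² = (1/630)/(1/21) = 1/30

1/30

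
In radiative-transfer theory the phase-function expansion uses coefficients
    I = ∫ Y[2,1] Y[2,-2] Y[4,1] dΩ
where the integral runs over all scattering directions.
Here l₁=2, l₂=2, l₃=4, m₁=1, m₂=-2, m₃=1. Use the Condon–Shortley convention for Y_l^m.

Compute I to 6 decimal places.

Rules hold: Σm=0, L=8 even, 0≤4≤4.
N = 5·5·9 = 225
Δ = 0!·4!·4!/9! = 1/630
Racah Σ t=0..0: t=0:+1/16 = 1/16
⇒ 3j(2 2 4; 0 0 0)² = 2/35, sgn +1
Racah Σ t=0..0: t=0:+1/144 = 1/144
⇒ 3j(2 2 4; 1 -2 1)² = 1/126, sgn -1
4πI² = N·(3j₀)²·(3jₘ)² = 5/49
I = -1·√(0.102041/4π) = -0.09011188

-0.090112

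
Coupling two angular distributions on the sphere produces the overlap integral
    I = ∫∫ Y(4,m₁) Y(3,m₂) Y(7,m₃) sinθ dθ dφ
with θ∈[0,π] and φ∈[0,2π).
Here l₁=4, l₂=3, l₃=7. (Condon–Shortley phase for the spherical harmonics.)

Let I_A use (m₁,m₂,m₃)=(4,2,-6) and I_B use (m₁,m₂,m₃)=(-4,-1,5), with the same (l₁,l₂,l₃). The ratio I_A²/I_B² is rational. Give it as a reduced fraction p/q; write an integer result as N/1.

13/5

Same 4,3,7: normalisation and zero-m 3j drop out of the ratio.
A: Δ: 0! 8! 6! / 15! → 1/45045; sum: t=0:+1/4838400 = 1/4838400; 3j²(4 3 7; 4 2 -6) = Δ·Π!·Σ² = 1/35  (sign -1)
B: Δ: 0! 8! 6! / 15! → 1/45045; sum: t=0:+1/1935360 = 1/1935360; 3j²(4 3 7; -4 -1 5) = Δ·Π!·Σ² = 1/91  (sign +1)
I_A²/I_B² = (1/35)/(1/91) = 13/5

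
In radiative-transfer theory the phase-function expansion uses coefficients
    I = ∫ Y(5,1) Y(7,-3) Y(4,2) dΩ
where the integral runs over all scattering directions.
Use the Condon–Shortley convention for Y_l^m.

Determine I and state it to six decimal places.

-0.072504

Rules hold: Σm=0, L=16 even, 2≤4≤12.
N = 11·15·9 = 1485
Δ = 8!·2!·6!/17! = 1/6126120
Racah Σ t=3..5: t=3:−1/69120 t=4:+1/20736 t=5:−1/69120 = 1/51840
⇒ 3j(5 7 4; 0 0 0)² = 280/21879, sgn +1
Racah Σ t=2..4: t=2:+1/138240 t=3:−1/86400 t=4:+1/829440 = -13/4147200
⇒ 3j(5 7 4; 1 -3 2)² = 13/3740, sgn -1
4πI² = N·(3j₀)²·(3jₘ)² = 210/3179
I = -1·√(0.0660585/4π) = -0.07250358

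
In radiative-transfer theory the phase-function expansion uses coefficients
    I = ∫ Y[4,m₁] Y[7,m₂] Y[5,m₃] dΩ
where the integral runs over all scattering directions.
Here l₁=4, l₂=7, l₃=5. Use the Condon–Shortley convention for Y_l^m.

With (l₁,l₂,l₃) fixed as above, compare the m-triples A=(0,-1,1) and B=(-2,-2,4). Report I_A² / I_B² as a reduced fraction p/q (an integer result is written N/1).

4235/6561

Same 4,7,5: normalisation and zero-m 3j drop out of the ratio.
A: Δ: 6! 2! 8! / 17! → 1/6126120; sum: t=2:+1/55296 t=3:−1/25920 t=4:+1/138240 = -11/829440; 3j²(4 7 5; 0 -1 1) = Δ·Π!·Σ² = 11/1326  (sign -1)
B: Δ: 6! 2! 8! / 17! → 1/6126120; sum: t=4:+1/483840 t=5:−1/4838400 = 1/537600; 3j²(4 7 5; -2 -2 4) = Δ·Π!·Σ² = 2187/170170  (sign -1)
I_A²/I_B² = (11/1326)/(2187/170170) = 4235/6561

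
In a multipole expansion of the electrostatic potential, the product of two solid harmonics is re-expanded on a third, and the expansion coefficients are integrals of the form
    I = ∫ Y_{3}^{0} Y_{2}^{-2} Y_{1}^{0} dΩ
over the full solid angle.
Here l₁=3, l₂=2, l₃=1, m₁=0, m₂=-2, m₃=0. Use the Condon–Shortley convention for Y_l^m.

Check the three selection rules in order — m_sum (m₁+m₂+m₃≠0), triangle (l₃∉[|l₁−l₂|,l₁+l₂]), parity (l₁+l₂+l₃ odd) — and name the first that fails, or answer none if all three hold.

m_sum

Σmᵢ = -2  ✗
l₃∈[|l₁−l₂|,l₁+l₂]=[1,5], have l₃=1
Σlᵢ = 6 ⇒ even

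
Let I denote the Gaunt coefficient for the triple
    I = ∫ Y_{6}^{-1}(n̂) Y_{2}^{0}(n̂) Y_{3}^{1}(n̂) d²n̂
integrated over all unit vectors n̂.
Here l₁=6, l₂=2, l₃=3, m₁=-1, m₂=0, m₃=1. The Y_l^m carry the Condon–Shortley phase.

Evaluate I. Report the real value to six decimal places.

0.000000

|6−2|≤3≤6+2 violated ⇒ I = 0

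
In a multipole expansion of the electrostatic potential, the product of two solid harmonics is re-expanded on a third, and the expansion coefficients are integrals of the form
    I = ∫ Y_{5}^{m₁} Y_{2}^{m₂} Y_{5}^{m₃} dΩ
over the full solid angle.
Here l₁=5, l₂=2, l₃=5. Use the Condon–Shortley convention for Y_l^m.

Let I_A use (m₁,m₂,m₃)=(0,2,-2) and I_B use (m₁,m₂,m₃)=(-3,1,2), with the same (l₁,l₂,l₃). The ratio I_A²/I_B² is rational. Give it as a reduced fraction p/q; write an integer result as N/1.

l's match ⇒ only the (l;m) 3-j factors differ between A and B.
A: triangle coeff Δ(5,2,5) = 1/38610; Σ_t [2,2]: t=2:+1/2880 = 1/2880; (3j)²=14/429 [(5 2 5; 0 2 -2)], sign=-1
B: triangle coeff Δ(5,2,5) = 1/38610; Σ_t [1,2]: t=1:−1/10080 t=2:+1/2880 = 1/4032; (3j)²=10/429 [(5 2 5; -3 1 2)], sign=-1
I_A²/I_B² = (14/429)/(10/429) = 7/5

7/5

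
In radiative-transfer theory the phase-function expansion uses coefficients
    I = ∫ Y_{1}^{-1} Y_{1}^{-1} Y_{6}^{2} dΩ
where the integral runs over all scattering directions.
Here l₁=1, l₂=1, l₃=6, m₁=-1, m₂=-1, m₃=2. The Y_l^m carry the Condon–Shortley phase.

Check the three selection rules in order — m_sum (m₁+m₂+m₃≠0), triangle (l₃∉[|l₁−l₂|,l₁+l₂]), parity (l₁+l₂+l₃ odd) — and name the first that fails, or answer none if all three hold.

triangle

azimuthal sum: -1 − 1 + 2 = 0  ✓
0 ≤ 6 ≤ 2 (triangle on l)  ✗
L = 1 + 1 + 6 = 8 (even)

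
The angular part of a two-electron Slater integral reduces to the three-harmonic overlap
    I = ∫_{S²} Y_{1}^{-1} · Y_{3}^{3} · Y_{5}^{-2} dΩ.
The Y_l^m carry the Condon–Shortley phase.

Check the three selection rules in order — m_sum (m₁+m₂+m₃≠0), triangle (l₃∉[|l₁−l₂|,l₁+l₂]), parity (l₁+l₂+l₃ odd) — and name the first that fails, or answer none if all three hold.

triangle

m₁+m₂+m₃ = -1 + 3 − 2 = 0  ✓
triangle: |1−3|=2 ≤ l₃=5 ≤ 1+3=4  ✗
parity: l₁+l₂+l₃ = 9 is odd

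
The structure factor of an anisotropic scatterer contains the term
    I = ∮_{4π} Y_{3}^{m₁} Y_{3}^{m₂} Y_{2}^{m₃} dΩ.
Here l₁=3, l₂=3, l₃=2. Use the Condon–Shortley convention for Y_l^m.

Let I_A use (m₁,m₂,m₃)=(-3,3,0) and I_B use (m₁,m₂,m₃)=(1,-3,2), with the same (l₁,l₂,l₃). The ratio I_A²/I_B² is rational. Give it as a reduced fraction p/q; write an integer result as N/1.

l's match ⇒ only the (l;m) 3-j factors differ between A and B.
A: triangle coeff Δ(3,3,2) = 1/3780; Σ_t [4,4]: t=4:+1/96 = 1/96; (3j)²=5/84 [(3 3 2; -3 3 0)], sign=+1
B: triangle coeff Δ(3,3,2) = 1/3780; Σ_t [0,0]: t=0:+1/96 = 1/96; (3j)²=1/42 [(3 3 2; 1 -3 2)], sign=+1
I_A²/I_B² = (5/84)/(1/42) = 5/2

5/2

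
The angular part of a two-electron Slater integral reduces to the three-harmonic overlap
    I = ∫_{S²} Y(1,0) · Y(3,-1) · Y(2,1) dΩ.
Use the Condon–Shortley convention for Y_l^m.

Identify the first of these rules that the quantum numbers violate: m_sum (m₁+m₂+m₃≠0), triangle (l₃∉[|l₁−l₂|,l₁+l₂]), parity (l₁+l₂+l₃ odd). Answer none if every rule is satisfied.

none

Σmᵢ = 0  ✓
l₃∈[|l₁−l₂|,l₁+l₂]=[2,4], have l₃=2  ✓
Σlᵢ = 6 ⇒ even  ✓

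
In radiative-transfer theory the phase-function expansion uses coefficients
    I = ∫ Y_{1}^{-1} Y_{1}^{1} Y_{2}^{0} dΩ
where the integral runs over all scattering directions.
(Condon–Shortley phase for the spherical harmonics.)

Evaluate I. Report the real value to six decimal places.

0.126157

Rules hold: Σm=0, L=4 even, 0≤2≤2.
N = 3·3·5 = 45
Δ = 0!·2!·2!/5! = 1/30
Racah Σ t=0..0: t=0:+1/1 = 1/1
⇒ 3j(1 1 2; 0 0 0)² = 2/15, sgn +1
Racah Σ t=0..0: t=0:+1/4 = 1/4
⇒ 3j(1 1 2; -1 1 0)² = 1/30, sgn +1
4πI² = N·(3j₀)²·(3jₘ)² = 1/5
I = +1·√(0.2/4π) = 0.12615663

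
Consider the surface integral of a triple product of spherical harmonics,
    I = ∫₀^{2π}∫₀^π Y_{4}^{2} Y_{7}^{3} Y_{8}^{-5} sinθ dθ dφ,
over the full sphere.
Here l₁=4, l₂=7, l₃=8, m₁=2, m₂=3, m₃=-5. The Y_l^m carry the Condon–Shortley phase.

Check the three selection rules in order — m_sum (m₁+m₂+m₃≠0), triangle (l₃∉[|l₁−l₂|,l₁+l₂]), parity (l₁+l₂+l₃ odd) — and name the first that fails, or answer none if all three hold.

parity

azimuthal sum: 2 + 3 − 5 = 0  ✓
3 ≤ 8 ≤ 11 (triangle on l)  ✓
L = 4 + 7 + 8 = 19 (odd)  ✗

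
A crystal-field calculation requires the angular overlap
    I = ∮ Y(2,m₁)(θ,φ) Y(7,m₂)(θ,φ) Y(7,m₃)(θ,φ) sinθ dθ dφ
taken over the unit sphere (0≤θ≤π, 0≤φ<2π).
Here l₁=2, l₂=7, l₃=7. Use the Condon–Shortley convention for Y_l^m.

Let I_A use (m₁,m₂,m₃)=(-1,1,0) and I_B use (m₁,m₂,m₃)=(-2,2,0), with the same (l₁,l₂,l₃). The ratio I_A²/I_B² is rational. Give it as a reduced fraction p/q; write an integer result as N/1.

1/54

Same 2,7,7: normalisation and zero-m 3j drop out of the ratio.
A: Δ: 2! 2! 12! / 17! → 1/185640; sum: t=1:−1/1209600 t=2:+1/1036800 = 1/7257600; 3j²(2 7 7; -1 1 0) = Δ·Π!·Σ² = 1/2210  (sign -1)
B: Δ: 2! 2! 12! / 17! → 1/185640; sum: t=2:+1/2419200 = 1/2419200; 3j²(2 7 7; -2 2 0) = Δ·Π!·Σ² = 27/1105  (sign -1)
I_A²/I_B² = (1/2210)/(27/1105) = 1/54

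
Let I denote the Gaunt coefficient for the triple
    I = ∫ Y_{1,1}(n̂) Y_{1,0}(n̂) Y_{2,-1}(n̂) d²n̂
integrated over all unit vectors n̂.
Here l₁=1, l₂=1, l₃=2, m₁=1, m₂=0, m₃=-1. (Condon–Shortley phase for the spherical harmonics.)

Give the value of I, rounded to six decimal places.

-0.218510

Checks pass: Σm=0; 4 even; l₃=2∈[0,2].
(2·1+1)(2·1+1)(2·2+1) = 45
Δ: 0! 2! 2! / 5! → 1/30
sum: t=0:+1/1 = 1/1
3j²(1 1 2; 0 0 0) = Δ·Π!·Σ² = 2/15  (sign +1)
sum: t=0:+1/2 = 1/2
3j²(1 1 2; 1 0 -1) = Δ·Π!·Σ² = 1/10  (sign -1)
combine: 4πI² = 45·2/15·1/10 = 3/5
take √, sign -1: I = -0.21850969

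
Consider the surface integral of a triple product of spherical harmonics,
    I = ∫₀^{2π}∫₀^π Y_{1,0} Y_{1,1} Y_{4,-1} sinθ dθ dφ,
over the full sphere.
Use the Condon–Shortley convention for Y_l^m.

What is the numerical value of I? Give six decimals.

triangle: need 0≤l₃≤2, have 4; I=0

0.000000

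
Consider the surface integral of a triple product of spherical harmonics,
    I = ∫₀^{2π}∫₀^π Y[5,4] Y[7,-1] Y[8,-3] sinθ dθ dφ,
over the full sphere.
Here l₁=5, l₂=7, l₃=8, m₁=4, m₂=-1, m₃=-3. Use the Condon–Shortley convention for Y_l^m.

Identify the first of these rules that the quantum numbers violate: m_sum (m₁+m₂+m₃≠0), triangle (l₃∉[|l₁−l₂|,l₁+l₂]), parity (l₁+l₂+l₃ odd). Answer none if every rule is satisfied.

none

azimuthal sum: 4 − 1 − 3 = 0  ✓
2 ≤ 8 ≤ 12 (triangle on l)  ✓
L = 5 + 7 + 8 = 20 (even)  ✓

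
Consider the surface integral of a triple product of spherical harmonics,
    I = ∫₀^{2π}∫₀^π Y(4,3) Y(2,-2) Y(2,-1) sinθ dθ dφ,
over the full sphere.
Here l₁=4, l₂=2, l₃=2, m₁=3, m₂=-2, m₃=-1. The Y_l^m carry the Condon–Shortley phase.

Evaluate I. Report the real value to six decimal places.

m-sum 0 ✓  L=8 even ✓  2≤2≤6 ✓
Π(2lᵢ+1) = 9×5×5 = 225
triangle coeff Δ(4,2,2) = 1/630
Σ_t [2,2]: t=2:+1/16 = 1/16
(3j)²=2/35 [(4 2 2; 0 0 0)], sign=+1
Σ_t [0,0]: t=0:+1/144 = 1/144
(3j)²=1/18 [(4 2 2; 3 -2 -1)], sign=-1
⇒ 4πI² = 5/7
I = (-1)√(5/7/(4π)) = -0.23841361

-0.238414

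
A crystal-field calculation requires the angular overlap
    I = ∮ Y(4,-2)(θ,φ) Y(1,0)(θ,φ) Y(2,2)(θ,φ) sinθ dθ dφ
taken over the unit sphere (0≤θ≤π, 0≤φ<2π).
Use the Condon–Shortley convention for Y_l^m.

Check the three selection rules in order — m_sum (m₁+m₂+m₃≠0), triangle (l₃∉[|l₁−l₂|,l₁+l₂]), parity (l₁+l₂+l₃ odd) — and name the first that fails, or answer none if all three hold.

triangle

m₁+m₂+m₃ = -2 + 0 + 2 = 0  ✓
triangle: |4−1|=3 ≤ l₃=2 ≤ 4+1=5  ✗
parity: l₁+l₂+l₃ = 7 is odd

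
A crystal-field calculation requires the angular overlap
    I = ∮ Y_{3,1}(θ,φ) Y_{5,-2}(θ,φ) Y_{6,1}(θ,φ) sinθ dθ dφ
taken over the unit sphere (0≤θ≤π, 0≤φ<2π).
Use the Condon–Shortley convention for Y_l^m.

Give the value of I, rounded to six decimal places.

m-sum 0 ✓  L=14 even ✓  2≤6≤8 ✓
Π(2lᵢ+1) = 7×11×13 = 1001
triangle coeff Δ(3,5,6) = 1/675675
Σ_t [0,2]: t=0:+1/8640 t=1:−1/2304 t=2:+1/8640 = -7/34560
(3j)²=7/429 [(3 5 6; 0 0 0)], sign=-1
Σ_t [0,2]: t=0:+1/5760 t=1:−1/8640 t=2:+1/241920 = 1/16128
(3j)²=5/1001 [(3 5 6; 1 -2 1)], sign=-1
⇒ 4πI² = 35/429
I = (+1)√(35/429/(4π)) = 0.08057502

0.080575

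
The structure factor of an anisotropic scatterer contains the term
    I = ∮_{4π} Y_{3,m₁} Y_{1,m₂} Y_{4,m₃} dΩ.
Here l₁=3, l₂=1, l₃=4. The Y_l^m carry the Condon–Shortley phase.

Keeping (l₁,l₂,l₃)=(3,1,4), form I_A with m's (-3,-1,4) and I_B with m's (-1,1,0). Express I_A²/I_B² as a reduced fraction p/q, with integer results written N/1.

Same 3,1,4: normalisation and zero-m 3j drop out of the ratio.
A: Δ: 0! 6! 2! / 9! → 1/252; sum: t=0:+1/1440 = 1/1440; 3j²(3 1 4; -3 -1 4) = Δ·Π!·Σ² = 1/9  (sign +1)
B: Δ: 0! 6! 2! / 9! → 1/252; sum: t=0:+1/96 = 1/96; 3j²(3 1 4; -1 1 0) = Δ·Π!·Σ² = 1/42  (sign +1)
I_A²/I_B² = (1/9)/(1/42) = 14/3

14/3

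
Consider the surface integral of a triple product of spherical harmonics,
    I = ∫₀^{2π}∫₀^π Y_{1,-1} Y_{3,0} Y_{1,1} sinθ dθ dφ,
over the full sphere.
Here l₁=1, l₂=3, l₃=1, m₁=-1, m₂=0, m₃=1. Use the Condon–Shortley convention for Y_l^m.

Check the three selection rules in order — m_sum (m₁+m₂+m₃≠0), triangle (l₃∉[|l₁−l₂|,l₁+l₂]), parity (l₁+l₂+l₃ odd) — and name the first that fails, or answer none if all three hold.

azimuthal sum: -1 + 0 + 1 = 0  ✓
2 ≤ 1 ≤ 4 (triangle on l)  ✗
L = 1 + 3 + 1 = 5 (odd)

triangle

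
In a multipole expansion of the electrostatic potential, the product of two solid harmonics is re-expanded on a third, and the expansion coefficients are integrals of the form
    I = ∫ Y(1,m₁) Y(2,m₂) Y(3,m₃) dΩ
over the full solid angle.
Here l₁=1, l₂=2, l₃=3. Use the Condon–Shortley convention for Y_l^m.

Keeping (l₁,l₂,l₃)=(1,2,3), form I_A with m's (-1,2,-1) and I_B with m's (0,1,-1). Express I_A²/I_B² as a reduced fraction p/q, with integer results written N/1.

1/8

Shared (l₁,l₂,l₃)=(1,2,3): N and (l;000)² cancel in I_A²/I_B².
A: Δ = 0!·2!·4!/7! = 1/105; Racah Σ t=0..0: t=0:+1/48 = 1/48; ⇒ 3j(1 2 3; -1 2 -1)² = 1/105, sgn +1
B: Δ = 0!·2!·4!/7! = 1/105; Racah Σ t=0..0: t=0:+1/6 = 1/6; ⇒ 3j(1 2 3; 0 1 -1)² = 8/105, sgn +1
I_A²/I_B² = (1/105)/(8/105) = 1/8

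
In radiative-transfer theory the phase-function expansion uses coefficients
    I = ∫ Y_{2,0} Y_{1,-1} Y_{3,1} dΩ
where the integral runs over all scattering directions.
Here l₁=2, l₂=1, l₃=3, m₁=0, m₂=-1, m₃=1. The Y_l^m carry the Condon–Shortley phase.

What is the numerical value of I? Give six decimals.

-0.202301

m-sum 0 ✓  L=6 even ✓  1≤3≤3 ✓
Π(2lᵢ+1) = 5×3×7 = 105
triangle coeff Δ(2,1,3) = 1/105
Σ_t [0,0]: t=0:+1/4 = 1/4
(3j)²=3/35 [(2 1 3; 0 0 0)], sign=-1
Σ_t [0,0]: t=0:+1/8 = 1/8
(3j)²=2/35 [(2 1 3; 0 -1 1)], sign=+1
⇒ 4πI² = 18/35
I = (-1)√(18/35/(4π)) = -0.20230066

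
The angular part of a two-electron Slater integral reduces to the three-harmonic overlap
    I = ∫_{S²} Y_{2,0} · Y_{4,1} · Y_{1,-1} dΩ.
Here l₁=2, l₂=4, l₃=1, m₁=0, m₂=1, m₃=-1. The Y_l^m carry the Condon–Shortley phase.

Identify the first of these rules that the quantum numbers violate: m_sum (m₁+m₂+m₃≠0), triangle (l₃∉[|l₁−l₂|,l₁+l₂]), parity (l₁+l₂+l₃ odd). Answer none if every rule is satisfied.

triangle

azimuthal sum: 0 + 1 − 1 = 0  ✓
2 ≤ 1 ≤ 6 (triangle on l)  ✗
L = 2 + 4 + 1 = 7 (odd)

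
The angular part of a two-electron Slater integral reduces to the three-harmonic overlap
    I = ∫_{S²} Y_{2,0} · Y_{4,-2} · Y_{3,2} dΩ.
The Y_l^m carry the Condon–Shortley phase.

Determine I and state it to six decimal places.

l₁+l₂+l₃=9 is odd: 3j(l;000)=0 ⇒ I=0

0.000000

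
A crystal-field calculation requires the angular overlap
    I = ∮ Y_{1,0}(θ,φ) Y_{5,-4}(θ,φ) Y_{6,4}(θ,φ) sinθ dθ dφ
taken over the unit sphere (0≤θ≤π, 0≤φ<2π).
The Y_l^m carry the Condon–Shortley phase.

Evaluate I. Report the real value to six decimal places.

0.182727

Checks pass: Σm=0; 12 even; l₃=6∈[4,6].
(2·1+1)(2·5+1)(2·6+1) = 429
Δ: 0! 2! 10! / 13! → 1/858
sum: t=0:+1/14400 = 1/14400
3j²(1 5 6; 0 0 0) = Δ·Π!·Σ² = 6/143  (sign +1)
sum: t=0:+1/362880 = 1/362880
3j²(1 5 6; 0 -4 4) = Δ·Π!·Σ² = 10/429  (sign +1)
combine: 4πI² = 429·6/143·10/429 = 60/143
take √, sign +1: I = 0.18272698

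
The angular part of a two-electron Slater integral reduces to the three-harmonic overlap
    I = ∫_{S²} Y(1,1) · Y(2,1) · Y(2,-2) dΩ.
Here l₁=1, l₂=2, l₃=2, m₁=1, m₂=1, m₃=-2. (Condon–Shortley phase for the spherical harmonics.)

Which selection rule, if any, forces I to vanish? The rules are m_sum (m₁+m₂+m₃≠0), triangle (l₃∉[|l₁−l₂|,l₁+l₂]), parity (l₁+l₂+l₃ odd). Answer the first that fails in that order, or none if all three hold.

parity

Σmᵢ = 0  ✓
l₃∈[|l₁−l₂|,l₁+l₂]=[1,3], have l₃=2  ✓
Σlᵢ = 5 ⇒ odd  ✗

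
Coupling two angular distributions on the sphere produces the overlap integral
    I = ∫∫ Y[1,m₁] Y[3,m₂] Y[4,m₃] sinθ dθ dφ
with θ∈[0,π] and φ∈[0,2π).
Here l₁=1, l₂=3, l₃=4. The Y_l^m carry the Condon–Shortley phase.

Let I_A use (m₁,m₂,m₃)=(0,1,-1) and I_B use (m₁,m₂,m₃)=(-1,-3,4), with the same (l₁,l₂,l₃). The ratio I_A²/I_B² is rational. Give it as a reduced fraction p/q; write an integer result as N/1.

Shared (l₁,l₂,l₃)=(1,3,4): N and (l;000)² cancel in I_A²/I_B².
A: Δ = 0!·2!·6!/9! = 1/252; Racah Σ t=0..0: t=0:+1/48 = 1/48; ⇒ 3j(1 3 4; 0 1 -1)² = 5/84, sgn -1
B: Δ = 0!·2!·6!/9! = 1/252; Racah Σ t=0..0: t=0:+1/1440 = 1/1440; ⇒ 3j(1 3 4; -1 -3 4)² = 1/9, sgn +1
I_A²/I_B² = (5/84)/(1/9) = 15/28

15/28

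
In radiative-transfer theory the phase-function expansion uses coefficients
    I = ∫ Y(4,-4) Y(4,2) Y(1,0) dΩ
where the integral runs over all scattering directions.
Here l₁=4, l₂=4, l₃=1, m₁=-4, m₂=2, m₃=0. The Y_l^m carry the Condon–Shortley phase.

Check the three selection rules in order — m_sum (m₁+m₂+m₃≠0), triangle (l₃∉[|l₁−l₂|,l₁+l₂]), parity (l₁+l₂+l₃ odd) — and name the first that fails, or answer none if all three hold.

m_sum

m₁+m₂+m₃ = -4 + 2 + 0 = -2  ✗
triangle: |4−4|=0 ≤ l₃=1 ≤ 4+4=8
parity: l₁+l₂+l₃ = 9 is odd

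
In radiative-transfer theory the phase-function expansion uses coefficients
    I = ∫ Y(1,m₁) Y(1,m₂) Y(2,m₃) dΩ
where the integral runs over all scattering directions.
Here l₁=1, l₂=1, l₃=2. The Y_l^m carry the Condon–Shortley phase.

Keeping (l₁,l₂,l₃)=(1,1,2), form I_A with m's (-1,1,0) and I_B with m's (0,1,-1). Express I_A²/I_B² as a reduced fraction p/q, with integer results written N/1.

1/3

Shared (l₁,l₂,l₃)=(1,1,2): N and (l;000)² cancel in I_A²/I_B².
A: Δ = 0!·2!·2!/5! = 1/30; Racah Σ t=0..0: t=0:+1/4 = 1/4; ⇒ 3j(1 1 2; -1 1 0)² = 1/30, sgn +1
B: Δ = 0!·2!·2!/5! = 1/30; Racah Σ t=0..0: t=0:+1/2 = 1/2; ⇒ 3j(1 1 2; 0 1 -1)² = 1/10, sgn -1
I_A²/I_B² = (1/30)/(1/10) = 1/3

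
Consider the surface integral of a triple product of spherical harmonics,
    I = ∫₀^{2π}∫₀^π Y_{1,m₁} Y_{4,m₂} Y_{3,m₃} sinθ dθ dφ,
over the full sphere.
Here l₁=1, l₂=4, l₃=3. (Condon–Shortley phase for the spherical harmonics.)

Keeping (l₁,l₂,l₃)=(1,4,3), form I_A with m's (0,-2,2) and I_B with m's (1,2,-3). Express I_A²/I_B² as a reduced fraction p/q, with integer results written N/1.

12/1

Same 1,4,3: normalisation and zero-m 3j drop out of the ratio.
A: Δ: 2! 0! 6! / 9! → 1/252; sum: t=1:−1/120 = -1/120; 3j²(1 4 3; 0 -2 2) = Δ·Π!·Σ² = 1/21  (sign +1)
B: Δ: 2! 0! 6! / 9! → 1/252; sum: t=0:+1/1440 = 1/1440; 3j²(1 4 3; 1 2 -3) = Δ·Π!·Σ² = 1/252  (sign +1)
I_A²/I_B² = (1/21)/(1/252) = 12/1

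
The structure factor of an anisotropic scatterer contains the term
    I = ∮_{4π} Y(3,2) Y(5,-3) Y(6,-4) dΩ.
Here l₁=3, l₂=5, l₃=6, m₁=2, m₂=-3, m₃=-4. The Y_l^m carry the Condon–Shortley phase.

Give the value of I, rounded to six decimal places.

0.000000

2 − 3 − 4 = -5 ≠ 0: azimuthal integral kills it; I = 0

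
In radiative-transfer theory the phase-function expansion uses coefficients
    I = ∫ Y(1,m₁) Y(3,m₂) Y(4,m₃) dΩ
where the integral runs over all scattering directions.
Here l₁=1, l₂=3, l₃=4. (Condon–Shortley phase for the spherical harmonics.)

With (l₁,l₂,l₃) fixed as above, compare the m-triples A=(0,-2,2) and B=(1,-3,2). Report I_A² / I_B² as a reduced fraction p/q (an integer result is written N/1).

12/1

Shared (l₁,l₂,l₃)=(1,3,4): N and (l;000)² cancel in I_A²/I_B².
A: Δ = 0!·2!·6!/9! = 1/252; Racah Σ t=0..0: t=0:+1/120 = 1/120; ⇒ 3j(1 3 4; 0 -2 2)² = 1/21, sgn +1
B: Δ = 0!·2!·6!/9! = 1/252; Racah Σ t=0..0: t=0:+1/1440 = 1/1440; ⇒ 3j(1 3 4; 1 -3 2)² = 1/252, sgn +1
I_A²/I_B² = (1/21)/(1/252) = 12/1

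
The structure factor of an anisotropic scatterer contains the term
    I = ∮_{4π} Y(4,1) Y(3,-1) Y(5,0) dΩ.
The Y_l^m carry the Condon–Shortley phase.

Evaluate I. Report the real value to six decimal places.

-0.009577

Checks pass: Σm=0; 12 even; l₃=5∈[1,7].
(2·4+1)(2·3+1)(2·5+1) = 693
Δ: 2! 6! 4! / 13! → 1/180180
sum: t=0:+1/576 t=1:−1/144 t=2:+1/576 = -1/288
3j²(4 3 5; 0 0 0) = Δ·Π!·Σ² = 20/1001  (sign +1)
sum: t=0:+1/288 t=1:−1/288 t=2:+1/5760 = 1/5760
3j²(4 3 5; 1 -1 0) = Δ·Π!·Σ² = 1/12012  (sign -1)
combine: 4πI² = 693·20/1001·1/12012 = 15/13013
take √, sign -1: I = -0.00957750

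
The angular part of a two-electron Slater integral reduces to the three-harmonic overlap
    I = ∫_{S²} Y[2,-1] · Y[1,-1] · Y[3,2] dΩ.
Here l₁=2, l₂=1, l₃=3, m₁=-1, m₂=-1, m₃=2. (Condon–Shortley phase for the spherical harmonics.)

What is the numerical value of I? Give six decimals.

Checks pass: Σm=0; 6 even; l₃=3∈[1,3].
(2·2+1)(2·1+1)(2·3+1) = 105
Δ: 0! 4! 2! / 7! → 1/105
sum: t=0:+1/4 = 1/4
3j²(2 1 3; 0 0 0) = Δ·Π!·Σ² = 3/35  (sign -1)
sum: t=0:+1/12 = 1/12
3j²(2 1 3; -1 -1 2) = Δ·Π!·Σ² = 2/21  (sign -1)
combine: 4πI² = 105·3/35·2/21 = 6/7
take √, sign +1: I = 0.26116903

0.261169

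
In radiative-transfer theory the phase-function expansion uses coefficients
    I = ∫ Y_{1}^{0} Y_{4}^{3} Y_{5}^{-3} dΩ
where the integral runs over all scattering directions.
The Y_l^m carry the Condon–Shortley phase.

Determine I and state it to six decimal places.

Rules hold: Σm=0, L=10 even, 3≤5≤5.
N = 3·9·11 = 297
Δ = 0!·2!·8!/11! = 1/495
Racah Σ t=0..0: t=0:+1/576 = 1/576
⇒ 3j(1 4 5; 0 0 0)² = 5/99, sgn -1
Racah Σ t=0..0: t=0:+1/5040 = 1/5040
⇒ 3j(1 4 5; 0 3 -3)² = 16/495, sgn +1
4πI² = N·(3j₀)²·(3jₘ)² = 16/33
I = -1·√(0.484848/4π) = -0.19642560

-0.196426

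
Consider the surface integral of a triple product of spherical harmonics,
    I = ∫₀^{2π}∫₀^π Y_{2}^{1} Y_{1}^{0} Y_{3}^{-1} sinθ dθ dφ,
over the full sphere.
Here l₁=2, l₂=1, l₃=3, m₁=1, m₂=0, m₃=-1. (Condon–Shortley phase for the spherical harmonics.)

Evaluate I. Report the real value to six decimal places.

-0.233597

Checks pass: Σm=0; 6 even; l₃=3∈[1,3].
(2·2+1)(2·1+1)(2·3+1) = 105
Δ: 0! 4! 2! / 7! → 1/105
sum: t=0:+1/4 = 1/4
3j²(2 1 3; 0 0 0) = Δ·Π!·Σ² = 3/35  (sign -1)
sum: t=0:+1/6 = 1/6
3j²(2 1 3; 1 0 -1) = Δ·Π!·Σ² = 8/105  (sign +1)
combine: 4πI² = 105·3/35·8/105 = 24/35
take √, sign -1: I = -0.23359668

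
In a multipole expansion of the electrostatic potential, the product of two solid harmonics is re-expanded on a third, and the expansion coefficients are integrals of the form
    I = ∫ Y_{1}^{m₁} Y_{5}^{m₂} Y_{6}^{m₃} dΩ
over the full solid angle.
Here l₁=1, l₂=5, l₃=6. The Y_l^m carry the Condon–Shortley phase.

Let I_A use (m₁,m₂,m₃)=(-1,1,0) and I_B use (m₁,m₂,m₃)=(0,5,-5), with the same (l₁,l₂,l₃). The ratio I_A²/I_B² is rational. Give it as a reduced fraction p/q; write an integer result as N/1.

15/11

l's match ⇒ only the (l;m) 3-j factors differ between A and B.
A: triangle coeff Δ(1,5,6) = 1/858; Σ_t [0,0]: t=0:+1/34560 = 1/34560; (3j)²=5/286 [(1 5 6; -1 1 0)], sign=+1
B: triangle coeff Δ(1,5,6) = 1/858; Σ_t [0,0]: t=0:+1/3628800 = 1/3628800; (3j)²=1/78 [(1 5 6; 0 5 -5)], sign=-1
I_A²/I_B² = (5/286)/(1/78) = 15/11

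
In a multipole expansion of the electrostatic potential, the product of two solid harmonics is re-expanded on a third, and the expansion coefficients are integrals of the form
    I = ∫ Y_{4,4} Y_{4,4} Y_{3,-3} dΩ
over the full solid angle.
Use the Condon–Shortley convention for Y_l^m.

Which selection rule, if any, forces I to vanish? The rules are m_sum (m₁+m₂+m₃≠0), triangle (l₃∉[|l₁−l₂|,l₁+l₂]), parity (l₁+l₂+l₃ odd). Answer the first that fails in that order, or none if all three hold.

m_sum

m₁+m₂+m₃ = 4 + 4 − 3 = 5  ✗
triangle: |4−4|=0 ≤ l₃=3 ≤ 4+4=8
parity: l₁+l₂+l₃ = 11 is odd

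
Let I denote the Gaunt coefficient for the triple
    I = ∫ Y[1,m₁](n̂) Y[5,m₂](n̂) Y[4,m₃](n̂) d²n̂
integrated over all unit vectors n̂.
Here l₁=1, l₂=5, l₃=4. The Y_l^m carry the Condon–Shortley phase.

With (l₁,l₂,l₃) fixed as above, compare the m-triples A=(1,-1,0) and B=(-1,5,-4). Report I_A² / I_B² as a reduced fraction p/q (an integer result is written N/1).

1/3

Same 1,5,4: normalisation and zero-m 3j drop out of the ratio.
A: Δ: 2! 0! 8! / 11! → 1/495; sum: t=0:+1/1152 = 1/1152; 3j²(1 5 4; 1 -1 0) = Δ·Π!·Σ² = 1/33  (sign +1)
B: Δ: 2! 0! 8! / 11! → 1/495; sum: t=2:+1/80640 = 1/80640; 3j²(1 5 4; -1 5 -4) = Δ·Π!·Σ² = 1/11  (sign +1)
I_A²/I_B² = (1/33)/(1/11) = 1/3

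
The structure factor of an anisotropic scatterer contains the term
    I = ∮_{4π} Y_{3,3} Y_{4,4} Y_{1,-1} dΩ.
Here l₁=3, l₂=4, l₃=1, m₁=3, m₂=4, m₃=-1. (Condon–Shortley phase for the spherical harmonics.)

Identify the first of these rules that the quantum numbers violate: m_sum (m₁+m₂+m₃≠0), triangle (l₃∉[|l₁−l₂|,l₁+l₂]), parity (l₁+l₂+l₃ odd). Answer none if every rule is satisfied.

m_sum

azimuthal sum: 3 + 4 − 1 = 6  ✗
1 ≤ 1 ≤ 7 (triangle on l)
L = 3 + 4 + 1 = 8 (even)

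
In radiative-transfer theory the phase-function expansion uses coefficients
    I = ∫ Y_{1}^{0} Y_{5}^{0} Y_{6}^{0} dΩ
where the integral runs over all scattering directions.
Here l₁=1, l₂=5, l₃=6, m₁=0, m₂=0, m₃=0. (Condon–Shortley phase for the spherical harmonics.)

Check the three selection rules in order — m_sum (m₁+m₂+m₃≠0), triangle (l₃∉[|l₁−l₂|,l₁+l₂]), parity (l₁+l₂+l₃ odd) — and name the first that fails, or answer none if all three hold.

none

m₁+m₂+m₃ = 0 + 0 + 0 = 0  ✓
triangle: |1−5|=4 ≤ l₃=6 ≤ 1+5=6  ✓
parity: l₁+l₂+l₃ = 12 is even  ✓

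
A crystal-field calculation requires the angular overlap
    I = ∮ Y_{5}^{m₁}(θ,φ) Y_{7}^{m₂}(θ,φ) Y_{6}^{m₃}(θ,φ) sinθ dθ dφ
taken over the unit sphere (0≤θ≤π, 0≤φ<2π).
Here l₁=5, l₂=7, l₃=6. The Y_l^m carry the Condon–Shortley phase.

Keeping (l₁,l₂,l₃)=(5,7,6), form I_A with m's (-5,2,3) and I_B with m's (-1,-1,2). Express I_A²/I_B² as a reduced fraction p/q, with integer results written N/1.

246960/134689

l's match ⇒ only the (l;m) 3-j factors differ between A and B.
A: triangle coeff Δ(5,7,6) = 1/174594420; Σ_t [6,6]: t=6:+1/12441600 = 1/12441600; (3j)²=588/46189 [(5 7 6; -5 2 3)], sign=-1
B: triangle coeff Δ(5,7,6) = 1/174594420; Σ_t [2,6]: t=2:+1/663552 t=3:−1/155520 t=4:+1/276480 t=5:−1/3628800 t=6:+1/696729600 = -367/232243200; (3j)²=134689/19399380 [(5 7 6; -1 -1 2)], sign=-1
I_A²/I_B² = (588/46189)/(134689/19399380) = 246960/134689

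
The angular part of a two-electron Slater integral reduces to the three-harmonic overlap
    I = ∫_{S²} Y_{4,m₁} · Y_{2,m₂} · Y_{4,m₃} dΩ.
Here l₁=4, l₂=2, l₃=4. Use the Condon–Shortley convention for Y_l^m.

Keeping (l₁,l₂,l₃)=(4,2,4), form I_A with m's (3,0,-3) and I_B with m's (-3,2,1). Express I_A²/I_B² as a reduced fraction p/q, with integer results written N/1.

l's match ⇒ only the (l;m) 3-j factors differ between A and B.
A: triangle coeff Δ(4,2,4) = 1/13860; Σ_t [0,1]: t=0:+1/480 t=1:−1/720 = 1/1440; (3j)²=7/1980 [(4 2 4; 3 0 -3)], sign=-1
B: triangle coeff Δ(4,2,4) = 1/13860; Σ_t [2,2]: t=2:+1/480 = 1/480; (3j)²=3/110 [(4 2 4; -3 2 1)], sign=-1
I_A²/I_B² = (7/1980)/(3/110) = 7/54

7/54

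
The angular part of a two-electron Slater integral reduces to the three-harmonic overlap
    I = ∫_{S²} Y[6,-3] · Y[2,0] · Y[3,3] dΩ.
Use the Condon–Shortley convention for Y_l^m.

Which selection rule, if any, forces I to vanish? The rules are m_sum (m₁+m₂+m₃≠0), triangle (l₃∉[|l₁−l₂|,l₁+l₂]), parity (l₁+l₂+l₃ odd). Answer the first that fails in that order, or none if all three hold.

triangle

Σmᵢ = 0  ✓
l₃∈[|l₁−l₂|,l₁+l₂]=[4,8], have l₃=3  ✗
Σlᵢ = 11 ⇒ odd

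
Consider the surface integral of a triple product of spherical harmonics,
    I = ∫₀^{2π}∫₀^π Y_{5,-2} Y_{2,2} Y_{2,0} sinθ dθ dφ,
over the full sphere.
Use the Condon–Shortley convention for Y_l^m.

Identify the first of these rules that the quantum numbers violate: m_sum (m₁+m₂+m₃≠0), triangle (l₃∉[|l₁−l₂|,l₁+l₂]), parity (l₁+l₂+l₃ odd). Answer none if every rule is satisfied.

triangle

m₁+m₂+m₃ = -2 + 2 + 0 = 0  ✓
triangle: |5−2|=3 ≤ l₃=2 ≤ 5+2=7  ✗
parity: l₁+l₂+l₃ = 9 is odd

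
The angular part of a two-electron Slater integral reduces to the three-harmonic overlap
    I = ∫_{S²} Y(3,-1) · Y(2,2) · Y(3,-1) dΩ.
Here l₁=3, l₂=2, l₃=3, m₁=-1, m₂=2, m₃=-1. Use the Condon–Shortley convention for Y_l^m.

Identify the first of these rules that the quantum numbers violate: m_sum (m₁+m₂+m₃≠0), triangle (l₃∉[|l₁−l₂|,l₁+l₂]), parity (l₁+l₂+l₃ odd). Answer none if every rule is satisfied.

azimuthal sum: -1 + 2 − 1 = 0  ✓
1 ≤ 3 ≤ 5 (triangle on l)  ✓
L = 3 + 2 + 3 = 8 (even)  ✓

none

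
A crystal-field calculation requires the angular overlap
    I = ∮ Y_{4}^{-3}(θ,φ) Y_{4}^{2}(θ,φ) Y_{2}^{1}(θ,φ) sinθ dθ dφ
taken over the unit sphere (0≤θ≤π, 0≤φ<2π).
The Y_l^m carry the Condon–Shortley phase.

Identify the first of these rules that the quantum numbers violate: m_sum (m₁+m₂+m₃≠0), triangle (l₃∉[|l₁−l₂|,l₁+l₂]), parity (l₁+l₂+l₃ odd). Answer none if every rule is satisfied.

none

Σmᵢ = 0  ✓
l₃∈[|l₁−l₂|,l₁+l₂]=[0,8], have l₃=2  ✓
Σlᵢ = 10 ⇒ even  ✓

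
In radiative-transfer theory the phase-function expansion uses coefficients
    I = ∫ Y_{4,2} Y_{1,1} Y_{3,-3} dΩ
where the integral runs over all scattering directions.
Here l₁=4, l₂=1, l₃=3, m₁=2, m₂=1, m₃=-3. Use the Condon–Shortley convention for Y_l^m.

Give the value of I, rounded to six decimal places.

Checks pass: Σm=0; 8 even; l₃=3∈[3,5].
(2·4+1)(2·1+1)(2·3+1) = 189
Δ: 2! 6! 0! / 9! → 1/252
sum: t=1:−1/36 = -1/36
3j²(4 1 3; 0 0 0) = Δ·Π!·Σ² = 4/63  (sign +1)
sum: t=2:+1/1440 = 1/1440
3j²(4 1 3; 2 1 -3) = Δ·Π!·Σ² = 1/252  (sign +1)
combine: 4πI² = 189·4/63·1/252 = 1/21
take √, sign +1: I = 0.06155813

0.061558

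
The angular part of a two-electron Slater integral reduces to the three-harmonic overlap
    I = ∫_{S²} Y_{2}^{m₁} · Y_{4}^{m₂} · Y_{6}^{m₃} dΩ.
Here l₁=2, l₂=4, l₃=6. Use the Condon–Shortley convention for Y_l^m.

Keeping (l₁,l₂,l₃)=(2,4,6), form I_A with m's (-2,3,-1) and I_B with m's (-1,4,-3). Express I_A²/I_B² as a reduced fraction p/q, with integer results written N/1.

Same 2,4,6: normalisation and zero-m 3j drop out of the ratio.
A: Δ: 0! 4! 8! / 13! → 1/6435; sum: t=0:+1/120960 = 1/120960; 3j²(2 4 6; -2 3 -1) = Δ·Π!·Σ² = 1/1287  (sign -1)
B: Δ: 0! 4! 8! / 13! → 1/6435; sum: t=0:+1/241920 = 1/241920; 3j²(2 4 6; -1 4 -3) = Δ·Π!·Σ² = 1/715  (sign -1)
I_A²/I_B² = (1/1287)/(1/715) = 5/9

5/9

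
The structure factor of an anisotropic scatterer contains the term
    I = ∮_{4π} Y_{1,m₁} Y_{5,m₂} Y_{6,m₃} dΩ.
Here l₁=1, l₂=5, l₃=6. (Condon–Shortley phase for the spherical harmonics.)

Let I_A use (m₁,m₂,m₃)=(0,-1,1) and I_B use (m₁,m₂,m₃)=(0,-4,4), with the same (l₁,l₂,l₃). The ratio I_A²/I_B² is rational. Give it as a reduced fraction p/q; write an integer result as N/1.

7/4

l's match ⇒ only the (l;m) 3-j factors differ between A and B.
A: triangle coeff Δ(1,5,6) = 1/858; Σ_t [0,0]: t=0:+1/17280 = 1/17280; (3j)²=35/858 [(1 5 6; 0 -1 1)], sign=-1
B: triangle coeff Δ(1,5,6) = 1/858; Σ_t [0,0]: t=0:+1/362880 = 1/362880; (3j)²=10/429 [(1 5 6; 0 -4 4)], sign=+1
I_A²/I_B² = (35/858)/(10/429) = 7/4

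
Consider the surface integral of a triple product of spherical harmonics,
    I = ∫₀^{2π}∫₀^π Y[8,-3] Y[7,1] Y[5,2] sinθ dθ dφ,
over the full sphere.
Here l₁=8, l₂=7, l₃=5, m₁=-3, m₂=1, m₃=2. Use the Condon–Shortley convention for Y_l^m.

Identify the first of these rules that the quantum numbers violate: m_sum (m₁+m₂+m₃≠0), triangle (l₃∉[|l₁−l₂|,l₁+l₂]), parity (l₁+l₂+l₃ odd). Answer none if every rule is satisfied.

m₁+m₂+m₃ = -3 + 1 + 2 = 0  ✓
triangle: |8−7|=1 ≤ l₃=5 ≤ 8+7=15  ✓
parity: l₁+l₂+l₃ = 20 is even  ✓

none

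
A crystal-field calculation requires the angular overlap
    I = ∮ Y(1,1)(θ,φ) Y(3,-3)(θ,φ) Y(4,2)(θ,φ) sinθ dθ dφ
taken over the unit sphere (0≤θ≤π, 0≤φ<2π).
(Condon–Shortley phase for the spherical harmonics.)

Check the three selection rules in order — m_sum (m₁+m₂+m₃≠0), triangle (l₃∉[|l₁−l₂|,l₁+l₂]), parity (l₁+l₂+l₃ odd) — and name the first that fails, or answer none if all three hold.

none

m₁+m₂+m₃ = 1 − 3 + 2 = 0  ✓
triangle: |1−3|=2 ≤ l₃=4 ≤ 1+3=4  ✓
parity: l₁+l₂+l₃ = 8 is even  ✓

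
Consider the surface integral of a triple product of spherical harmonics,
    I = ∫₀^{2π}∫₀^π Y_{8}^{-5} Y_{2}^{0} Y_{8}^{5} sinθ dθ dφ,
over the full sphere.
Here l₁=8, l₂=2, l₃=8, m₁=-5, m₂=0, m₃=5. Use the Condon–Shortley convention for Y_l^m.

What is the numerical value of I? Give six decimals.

Checks pass: Σm=0; 18 even; l₃=8∈[6,10].
(2·8+1)(2·2+1)(2·8+1) = 1445
Δ: 2! 14! 2! / 19! → 1/348840
sum: t=0:+1/116121600 t=1:−1/25401600 t=2:+1/116121600 = -1/45158400
3j²(8 2 8; 0 0 0) = Δ·Π!·Σ² = 24/1615  (sign -1)
sum: t=0:+1/24908083200 t=1:−1/958003200 t=2:+1/958003200 = 1/24908083200
3j²(8 2 8; -5 0 5) = Δ·Π!·Σ² = 1/38760  (sign -1)
combine: 4πI² = 1445·24/1615·1/38760 = 1/1805
take √, sign +1: I = 0.00663982

0.006640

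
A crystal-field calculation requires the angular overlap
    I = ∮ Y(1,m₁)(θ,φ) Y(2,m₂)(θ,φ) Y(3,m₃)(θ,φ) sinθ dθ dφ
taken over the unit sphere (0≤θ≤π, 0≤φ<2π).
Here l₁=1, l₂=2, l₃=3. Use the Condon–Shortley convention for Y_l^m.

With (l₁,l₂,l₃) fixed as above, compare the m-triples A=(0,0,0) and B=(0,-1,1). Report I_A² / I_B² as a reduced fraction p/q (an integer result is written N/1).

9/8

Same 1,2,3: normalisation and zero-m 3j drop out of the ratio.
A: Δ: 0! 2! 4! / 7! → 1/105; sum: t=0:+1/4 = 1/4; 3j²(1 2 3; 0 0 0) = Δ·Π!·Σ² = 3/35  (sign -1)
B: Δ: 0! 2! 4! / 7! → 1/105; sum: t=0:+1/6 = 1/6; 3j²(1 2 3; 0 -1 1) = Δ·Π!·Σ² = 8/105  (sign +1)
I_A²/I_B² = (3/35)/(8/105) = 9/8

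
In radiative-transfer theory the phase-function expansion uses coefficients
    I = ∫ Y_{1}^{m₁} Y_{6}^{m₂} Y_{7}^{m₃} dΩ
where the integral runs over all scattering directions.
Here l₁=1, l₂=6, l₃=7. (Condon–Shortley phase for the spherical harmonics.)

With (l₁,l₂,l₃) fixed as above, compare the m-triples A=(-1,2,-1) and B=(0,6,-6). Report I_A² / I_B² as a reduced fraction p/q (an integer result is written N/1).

l's match ⇒ only the (l;m) 3-j factors differ between A and B.
A: triangle coeff Δ(1,6,7) = 1/1365; Σ_t [0,0]: t=0:+1/1935360 = 1/1935360; (3j)²=1/91 [(1 6 7; -1 2 -1)], sign=+1
B: triangle coeff Δ(1,6,7) = 1/1365; Σ_t [0,0]: t=0:+1/479001600 = 1/479001600; (3j)²=1/105 [(1 6 7; 0 6 -6)], sign=-1
I_A²/I_B² = (1/91)/(1/105) = 15/13

15/13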